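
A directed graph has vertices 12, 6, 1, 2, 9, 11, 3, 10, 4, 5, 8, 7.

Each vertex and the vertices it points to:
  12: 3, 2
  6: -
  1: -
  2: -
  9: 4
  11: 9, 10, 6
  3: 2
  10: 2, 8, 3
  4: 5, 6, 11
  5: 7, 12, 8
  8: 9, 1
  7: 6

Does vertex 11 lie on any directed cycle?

Yes

11 is on a cycle iff 11 can reach itself via ≥1 edge.
11 → 9 → 4 → 11 — yes.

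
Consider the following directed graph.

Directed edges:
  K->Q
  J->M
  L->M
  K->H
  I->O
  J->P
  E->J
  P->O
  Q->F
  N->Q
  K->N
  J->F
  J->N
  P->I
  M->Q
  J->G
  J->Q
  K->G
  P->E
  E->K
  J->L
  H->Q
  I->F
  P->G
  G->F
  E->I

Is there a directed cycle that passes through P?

Yes

P is on a cycle iff P can reach itself via ≥1 edge.
P → E → J → P — yes.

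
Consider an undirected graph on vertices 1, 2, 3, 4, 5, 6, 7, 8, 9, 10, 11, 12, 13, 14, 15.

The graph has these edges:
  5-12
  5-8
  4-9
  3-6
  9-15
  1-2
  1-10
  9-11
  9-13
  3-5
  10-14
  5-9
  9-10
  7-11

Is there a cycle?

No

DFS, tracking each vertex's parent; an edge to a visited non-parent vertex closes a cycle.
Start from 6:
visit 6 (parent –)
  visit 3 (parent 6)
    3–6: parent, skip
    visit 5 (parent 3)
      visit 8 (parent 5)
        8–5: parent, skip
      visit 12 (parent 5)
        12–5: parent, skip
      visit 9 (parent 5)
        visit 10 (parent 9)
          10–9: parent, skip
          visit 14 (parent 10)
            14–10: parent, skip
          visit 1 (parent 10)
            1–10: parent, skip
            visit 2 (parent 1)
              2–1: parent, skip
        9–5: parent, skip
        visit 15 (parent 9)
          15–9: parent, skip
        visit 13 (parent 9)
          13–9: parent, skip
        visit 11 (parent 9)
          visit 7 (parent 11)
            7–11: parent, skip
          11–9: parent, skip
        visit 4 (parent 9)
          4–9: parent, skip
      5–3: parent, skip
No non-parent visited neighbor found — the graph is a forest.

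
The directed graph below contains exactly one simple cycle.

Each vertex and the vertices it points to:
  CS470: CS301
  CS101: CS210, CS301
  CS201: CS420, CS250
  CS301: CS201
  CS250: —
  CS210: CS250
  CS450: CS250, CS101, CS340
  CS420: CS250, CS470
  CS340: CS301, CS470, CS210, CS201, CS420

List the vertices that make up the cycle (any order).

CS201, CS301, CS420, CS470

DFS with gray/black marking from CS420:
CS420 gray
  CS250 gray
  CS250 black
  CS470 gray
    CS301 gray
      CS201 gray
        CS201→CS420: CS420 is gray → back edge
Back edge closes the cycle CS420 → CS470 → CS301 → CS201 → CS420; its vertices are {CS201, CS301, CS420, CS470}.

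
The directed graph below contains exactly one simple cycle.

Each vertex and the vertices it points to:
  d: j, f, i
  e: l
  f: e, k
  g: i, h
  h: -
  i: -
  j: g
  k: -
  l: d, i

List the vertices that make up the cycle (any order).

d, e, f, l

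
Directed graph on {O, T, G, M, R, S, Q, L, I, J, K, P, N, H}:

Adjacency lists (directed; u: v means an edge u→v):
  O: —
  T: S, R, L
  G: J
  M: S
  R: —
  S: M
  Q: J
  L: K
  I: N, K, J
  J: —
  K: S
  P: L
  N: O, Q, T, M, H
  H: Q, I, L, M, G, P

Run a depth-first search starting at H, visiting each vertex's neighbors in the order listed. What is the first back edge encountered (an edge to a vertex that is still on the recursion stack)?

DFS from H (visiting each vertex's neighbors in the order listed); mark gray on enter, black on exit:
H gray
  Q gray
    J gray
    J black
  Q black
  I gray
    N gray
      O gray
      O black
      N→Q: Q black — skip
      T gray
        S gray
          M gray
            M→S: S is gray → back edge
First back edge: M → S.

M->S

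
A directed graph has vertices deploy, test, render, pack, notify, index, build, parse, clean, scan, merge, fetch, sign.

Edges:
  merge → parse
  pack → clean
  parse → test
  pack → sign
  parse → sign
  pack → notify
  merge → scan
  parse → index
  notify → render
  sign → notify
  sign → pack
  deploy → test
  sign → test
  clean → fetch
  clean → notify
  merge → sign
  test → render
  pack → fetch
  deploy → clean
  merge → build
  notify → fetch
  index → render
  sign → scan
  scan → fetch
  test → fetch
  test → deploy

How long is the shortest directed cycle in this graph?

2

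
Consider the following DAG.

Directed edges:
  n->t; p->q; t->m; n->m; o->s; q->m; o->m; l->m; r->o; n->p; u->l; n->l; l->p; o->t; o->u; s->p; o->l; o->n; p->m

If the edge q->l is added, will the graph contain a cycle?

Yes

Adding q→l creates a cycle iff l can already reach q.
Path from l: l → p → q.
So l → … → q → l is a cycle.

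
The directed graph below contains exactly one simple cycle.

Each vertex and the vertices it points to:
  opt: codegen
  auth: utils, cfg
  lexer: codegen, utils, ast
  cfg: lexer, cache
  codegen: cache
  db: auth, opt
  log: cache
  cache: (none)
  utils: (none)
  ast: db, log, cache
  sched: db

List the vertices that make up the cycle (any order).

DFS with gray/black marking from db:
db gray
  auth gray
    utils gray
    utils black
    cfg gray
      lexer gray
        codegen gray
          cache gray
          cache black
        codegen black
        lexer→utils: utils black — skip
        ast gray
          ast→db: db is gray → back edge
Back edge closes the cycle db → auth → cfg → lexer → ast → db; its vertices are {db, ast, cfg, auth, lexer}.

db, ast, cfg, auth, lexer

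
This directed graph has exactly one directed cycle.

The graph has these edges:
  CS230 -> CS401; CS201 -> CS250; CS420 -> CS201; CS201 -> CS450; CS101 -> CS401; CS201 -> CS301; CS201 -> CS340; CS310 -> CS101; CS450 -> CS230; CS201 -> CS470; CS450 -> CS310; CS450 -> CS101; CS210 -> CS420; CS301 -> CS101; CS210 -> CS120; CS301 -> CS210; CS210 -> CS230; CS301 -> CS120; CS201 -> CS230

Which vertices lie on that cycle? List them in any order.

CS201, CS210, CS301, CS420

DFS with gray/black marking from CS201:
CS201 gray
  CS340 gray
  CS340 black
  CS450 gray
    CS310 gray
      CS101 gray
        CS401 gray
        CS401 black
      CS101 black
    CS310 black
    CS230 gray
      CS230→CS401: CS401 black — skip
    CS230 black
    CS450→CS101: CS101 black — skip
  CS450 black
  CS250 gray
  CS250 black
  CS470 gray
  CS470 black
  CS201→CS230: CS230 black — skip
  CS301 gray
    CS301→CS101: CS101 black — skip
    CS120 gray
    CS120 black
    CS210 gray
      CS210→CS230: CS230 black — skip
      CS420 gray
        CS420→CS201: CS201 is gray → back edge
Back edge closes the cycle CS201 → CS301 → CS210 → CS420 → CS201; its vertices are {CS201, CS210, CS301, CS420}.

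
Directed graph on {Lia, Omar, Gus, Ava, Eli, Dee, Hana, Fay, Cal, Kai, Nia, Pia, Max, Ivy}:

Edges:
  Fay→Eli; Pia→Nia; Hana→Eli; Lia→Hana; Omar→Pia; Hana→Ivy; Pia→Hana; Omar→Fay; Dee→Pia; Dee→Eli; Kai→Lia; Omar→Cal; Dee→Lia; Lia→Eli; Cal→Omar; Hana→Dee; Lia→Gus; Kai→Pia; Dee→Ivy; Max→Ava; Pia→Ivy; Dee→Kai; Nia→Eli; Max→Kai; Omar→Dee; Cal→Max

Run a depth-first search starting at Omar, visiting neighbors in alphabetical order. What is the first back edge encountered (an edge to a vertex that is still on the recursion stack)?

Dee->Kai

DFS from Omar (visiting neighbors in alphabetical order); mark gray on enter, black on exit:
Omar gray
  Cal gray
    Max gray
      Ava gray
      Ava black
      Kai gray
        Lia gray
          Eli gray
          Eli black
          Gus gray
          Gus black
          Hana gray
            Dee gray
              Dee→Eli: Eli black — skip
              Ivy gray
              Ivy black
              Dee→Kai: Kai is gray → back edge
First back edge: Dee → Kai.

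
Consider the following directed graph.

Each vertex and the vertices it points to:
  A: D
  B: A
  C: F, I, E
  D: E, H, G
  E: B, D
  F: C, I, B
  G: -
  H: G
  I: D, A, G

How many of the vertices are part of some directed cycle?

A vertex is on a directed cycle iff it belongs to a strongly connected component of size ≥ 2 (or has a self-loop).
The vertices on cycles are {A, B, C, D, E, F} — 6 in total.

6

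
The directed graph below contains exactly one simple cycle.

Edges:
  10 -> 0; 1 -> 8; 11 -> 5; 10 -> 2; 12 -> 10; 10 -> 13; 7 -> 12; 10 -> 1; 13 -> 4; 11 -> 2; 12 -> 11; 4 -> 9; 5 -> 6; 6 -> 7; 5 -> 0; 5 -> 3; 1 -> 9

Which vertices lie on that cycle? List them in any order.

DFS with gray/black marking from 7:
7 gray
  12 gray
    10 gray
      13 gray
        4 gray
          9 gray
          9 black
        4 black
      13 black
      0 gray
      0 black
      2 gray
      2 black
      1 gray
        1→9: 9 black — skip
        8 gray
        8 black
      1 black
    10 black
    11 gray
      11→2: 2 black — skip
      5 gray
        3 gray
        3 black
        5→0: 0 black — skip
        6 gray
          6→7: 7 is gray → back edge
Back edge closes the cycle 7 → 12 → 11 → 5 → 6 → 7; its vertices are {5, 6, 7, 11, 12}.

5, 6, 7, 11, 12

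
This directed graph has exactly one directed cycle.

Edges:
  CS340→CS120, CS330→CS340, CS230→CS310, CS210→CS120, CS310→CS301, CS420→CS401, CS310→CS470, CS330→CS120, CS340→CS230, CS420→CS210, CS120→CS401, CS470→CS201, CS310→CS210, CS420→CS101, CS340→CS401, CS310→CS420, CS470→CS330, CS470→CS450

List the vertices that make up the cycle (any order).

CS230, CS310, CS330, CS340, CS470

DFS with gray/black marking from CS310:
CS310 gray
  CS420 gray
    CS101 gray
    CS101 black
    CS210 gray
      CS120 gray
        CS401 gray
        CS401 black
      CS120 black
    CS210 black
    CS420→CS401: CS401 black — skip
  CS420 black
  CS470 gray
    CS330 gray
      CS340 gray
        CS340→CS401: CS401 black — skip
        CS340→CS120: CS120 black — skip
        CS230 gray
          CS230→CS310: CS310 is gray → back edge
Back edge closes the cycle CS310 → CS470 → CS330 → CS340 → CS230 → CS310; its vertices are {CS230, CS310, CS330, CS340, CS470}.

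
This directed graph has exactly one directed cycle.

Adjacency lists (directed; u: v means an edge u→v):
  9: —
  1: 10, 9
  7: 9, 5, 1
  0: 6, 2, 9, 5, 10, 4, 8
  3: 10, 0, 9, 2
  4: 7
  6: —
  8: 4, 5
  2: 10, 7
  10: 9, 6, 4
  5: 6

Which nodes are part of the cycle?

DFS with gray/black marking from 4:
4 gray
  7 gray
    9 gray
    9 black
    5 gray
      6 gray
      6 black
    5 black
    1 gray
      10 gray
        10→9: 9 black — skip
        10→6: 6 black — skip
        10→4: 4 is gray → back edge
Back edge closes the cycle 4 → 7 → 1 → 10 → 4; its vertices are {1, 4, 7, 10}.

1, 4, 7, 10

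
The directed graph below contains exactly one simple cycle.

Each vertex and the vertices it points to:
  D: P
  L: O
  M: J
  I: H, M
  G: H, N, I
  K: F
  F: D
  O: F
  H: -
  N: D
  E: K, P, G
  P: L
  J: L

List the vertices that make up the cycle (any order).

D, F, L, O, P

DFS with gray/black marking from F:
F gray
  D gray
    P gray
      L gray
        O gray
          O→F: F is gray → back edge
Back edge closes the cycle F → D → P → L → O → F; its vertices are {D, F, L, O, P}.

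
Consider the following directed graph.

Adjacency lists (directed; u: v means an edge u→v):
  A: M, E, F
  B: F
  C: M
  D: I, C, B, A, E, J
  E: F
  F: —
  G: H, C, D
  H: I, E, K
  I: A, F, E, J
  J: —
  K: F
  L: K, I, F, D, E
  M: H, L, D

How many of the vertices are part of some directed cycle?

A vertex is on a directed cycle iff it belongs to a strongly connected component of size ≥ 2 (or has a self-loop).
The vertices on cycles are {A, C, D, H, I, L, M} — 7 in total.

7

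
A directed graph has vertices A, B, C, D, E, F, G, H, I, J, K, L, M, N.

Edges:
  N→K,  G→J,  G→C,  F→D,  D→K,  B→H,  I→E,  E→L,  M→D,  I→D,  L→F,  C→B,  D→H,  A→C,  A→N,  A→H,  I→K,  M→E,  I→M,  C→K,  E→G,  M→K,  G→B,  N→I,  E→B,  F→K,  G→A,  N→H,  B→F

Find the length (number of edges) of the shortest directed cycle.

5

For each vertex v, BFS finds the shortest path from v back to v.
The shortest such closed walk is I → E → G → A → N → I, length 5.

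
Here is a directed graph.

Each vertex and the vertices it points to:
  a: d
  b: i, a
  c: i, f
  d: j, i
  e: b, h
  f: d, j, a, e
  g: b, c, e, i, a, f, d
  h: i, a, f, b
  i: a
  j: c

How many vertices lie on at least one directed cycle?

9

A vertex is on a directed cycle iff it belongs to a strongly connected component of size ≥ 2 (or has a self-loop).
The vertices on cycles are {a, b, c, d, e, f, h, i, j} — 9 in total.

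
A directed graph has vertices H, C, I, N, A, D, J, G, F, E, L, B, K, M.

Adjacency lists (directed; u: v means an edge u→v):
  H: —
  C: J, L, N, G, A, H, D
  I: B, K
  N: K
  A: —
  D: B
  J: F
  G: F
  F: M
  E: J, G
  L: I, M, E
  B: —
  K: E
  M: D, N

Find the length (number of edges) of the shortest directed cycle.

6

For each vertex v, BFS finds the shortest path from v back to v.
The shortest such closed walk is J → F → M → N → K → E → J, length 6.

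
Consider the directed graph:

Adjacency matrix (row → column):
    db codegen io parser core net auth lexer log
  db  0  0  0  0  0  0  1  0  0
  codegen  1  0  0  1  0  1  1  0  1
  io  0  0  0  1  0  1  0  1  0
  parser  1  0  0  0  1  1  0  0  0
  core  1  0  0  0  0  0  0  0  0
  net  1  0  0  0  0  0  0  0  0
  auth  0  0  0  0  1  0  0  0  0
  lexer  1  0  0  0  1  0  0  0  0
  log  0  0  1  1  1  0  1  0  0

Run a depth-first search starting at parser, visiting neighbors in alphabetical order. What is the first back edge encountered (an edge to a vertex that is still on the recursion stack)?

auth->core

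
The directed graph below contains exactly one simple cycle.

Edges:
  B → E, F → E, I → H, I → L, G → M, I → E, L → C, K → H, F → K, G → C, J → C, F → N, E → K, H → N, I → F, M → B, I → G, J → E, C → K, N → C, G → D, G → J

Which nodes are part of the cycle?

DFS with gray/black marking from H:
H gray
  N gray
    C gray
      K gray
        K→H: H is gray → back edge
Back edge closes the cycle H → N → C → K → H; its vertices are {C, H, K, N}.

C, H, K, N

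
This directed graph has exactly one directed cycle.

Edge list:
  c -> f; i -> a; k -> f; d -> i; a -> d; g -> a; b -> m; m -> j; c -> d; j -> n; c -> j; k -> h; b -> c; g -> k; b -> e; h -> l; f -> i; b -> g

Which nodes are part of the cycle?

DFS with gray/black marking from d:
d gray
  i gray
    a gray
      a→d: d is gray → back edge
Back edge closes the cycle d → i → a → d; its vertices are {a, d, i}.

a, d, i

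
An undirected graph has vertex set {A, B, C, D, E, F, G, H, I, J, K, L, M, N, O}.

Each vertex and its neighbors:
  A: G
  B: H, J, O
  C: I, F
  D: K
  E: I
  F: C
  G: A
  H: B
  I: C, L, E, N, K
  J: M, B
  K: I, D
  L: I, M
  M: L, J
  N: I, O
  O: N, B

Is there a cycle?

Yes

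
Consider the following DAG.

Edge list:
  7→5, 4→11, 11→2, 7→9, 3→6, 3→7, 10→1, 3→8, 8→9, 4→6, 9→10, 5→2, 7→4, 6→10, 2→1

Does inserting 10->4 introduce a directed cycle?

Adding 10→4 creates a cycle iff 4 can already reach 10.
Path from 4: 4 → 6 → 10.
So 4 → … → 10 → 4 is a cycle.

Yes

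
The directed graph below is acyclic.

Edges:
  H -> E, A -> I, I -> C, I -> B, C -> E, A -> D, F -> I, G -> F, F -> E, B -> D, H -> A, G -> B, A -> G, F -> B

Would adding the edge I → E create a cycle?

Adding I→E creates a cycle iff E can already reach I.
Explore from E: no path reaches I. The graph stays acyclic.

No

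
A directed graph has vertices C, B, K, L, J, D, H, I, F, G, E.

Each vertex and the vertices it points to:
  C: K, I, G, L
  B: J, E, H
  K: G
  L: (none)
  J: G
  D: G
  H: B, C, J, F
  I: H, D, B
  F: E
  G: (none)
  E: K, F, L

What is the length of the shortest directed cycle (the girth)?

2

For each vertex v, BFS finds the shortest path from v back to v.
The shortest such closed walk is B → H → B, length 2.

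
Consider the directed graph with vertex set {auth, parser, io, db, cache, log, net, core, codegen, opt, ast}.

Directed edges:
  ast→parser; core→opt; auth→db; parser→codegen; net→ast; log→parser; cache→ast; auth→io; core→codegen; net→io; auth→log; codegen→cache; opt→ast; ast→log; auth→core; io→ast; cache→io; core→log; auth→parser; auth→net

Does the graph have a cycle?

Yes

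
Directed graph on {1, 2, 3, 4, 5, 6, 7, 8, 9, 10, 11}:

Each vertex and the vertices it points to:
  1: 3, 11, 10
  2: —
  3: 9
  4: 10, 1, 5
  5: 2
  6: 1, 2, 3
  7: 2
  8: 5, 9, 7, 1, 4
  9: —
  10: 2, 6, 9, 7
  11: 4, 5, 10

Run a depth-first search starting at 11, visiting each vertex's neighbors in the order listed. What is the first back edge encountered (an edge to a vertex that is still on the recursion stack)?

1→11

DFS from 11 (visiting each vertex's neighbors in the order listed); mark gray on enter, black on exit:
11 gray
  4 gray
    10 gray
      2 gray
      2 black
      6 gray
        1 gray
          3 gray
            9 gray
            9 black
          3 black
          1→11: 11 is gray → back edge
First back edge: 1 → 11.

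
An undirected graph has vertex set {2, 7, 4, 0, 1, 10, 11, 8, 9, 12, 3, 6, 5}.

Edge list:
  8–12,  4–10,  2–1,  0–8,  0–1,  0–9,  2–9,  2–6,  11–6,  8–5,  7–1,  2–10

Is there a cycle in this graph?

Yes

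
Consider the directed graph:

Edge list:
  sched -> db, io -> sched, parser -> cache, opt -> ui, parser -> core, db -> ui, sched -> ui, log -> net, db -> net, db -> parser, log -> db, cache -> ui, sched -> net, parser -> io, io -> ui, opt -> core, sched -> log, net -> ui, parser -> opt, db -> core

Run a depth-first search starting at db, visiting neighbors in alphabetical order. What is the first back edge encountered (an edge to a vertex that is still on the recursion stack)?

sched→db

DFS from db (visiting neighbors in alphabetical order); mark gray on enter, black on exit:
db gray
  core gray
  core black
  net gray
    ui gray
    ui black
  net black
  parser gray
    cache gray
      cache→ui: ui black — skip
    cache black
    parser→core: core black — skip
    io gray
      sched gray
        sched→db: db is gray → back edge
First back edge: sched → db.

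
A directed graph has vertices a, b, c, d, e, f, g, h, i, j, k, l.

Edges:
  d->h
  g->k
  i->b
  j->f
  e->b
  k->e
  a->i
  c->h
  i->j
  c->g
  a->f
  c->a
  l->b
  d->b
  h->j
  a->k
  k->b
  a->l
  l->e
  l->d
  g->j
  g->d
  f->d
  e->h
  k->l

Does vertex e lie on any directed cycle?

No

e lies on a cycle iff there is a path from e back to itself.
Exploring from e, it never reaches itself; equivalently, its strongly connected component is a singleton.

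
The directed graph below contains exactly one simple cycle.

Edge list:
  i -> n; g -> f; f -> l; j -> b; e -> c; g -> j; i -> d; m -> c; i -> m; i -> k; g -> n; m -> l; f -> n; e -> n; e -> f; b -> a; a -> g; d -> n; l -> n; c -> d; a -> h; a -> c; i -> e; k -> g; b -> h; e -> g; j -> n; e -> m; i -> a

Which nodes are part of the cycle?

a, b, g, j

DFS with gray/black marking from a:
a gray
  h gray
  h black
  g gray
    j gray
      b gray
        b→h: h black — skip
        b→a: a is gray → back edge
Back edge closes the cycle a → g → j → b → a; its vertices are {a, b, g, j}.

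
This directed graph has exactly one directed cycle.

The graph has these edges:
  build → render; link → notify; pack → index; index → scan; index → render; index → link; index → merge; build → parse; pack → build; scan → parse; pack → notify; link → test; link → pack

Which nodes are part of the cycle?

DFS with gray/black marking from pack:
pack gray
  notify gray
  notify black
  index gray
    scan gray
      parse gray
      parse black
    scan black
    render gray
    render black
    link gray
      link→notify: notify black — skip
      test gray
      test black
      link→pack: pack is gray → back edge
Back edge closes the cycle pack → index → link → pack; its vertices are {link, pack, index}.

link, pack, index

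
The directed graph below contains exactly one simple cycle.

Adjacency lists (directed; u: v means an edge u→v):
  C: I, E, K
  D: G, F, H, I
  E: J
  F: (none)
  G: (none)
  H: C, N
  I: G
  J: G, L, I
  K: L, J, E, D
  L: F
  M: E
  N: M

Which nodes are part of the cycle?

DFS with gray/black marking from H:
H gray
  C gray
    I gray
      G gray
      G black
    I black
    E gray
      J gray
        J→G: G black — skip
        L gray
          F gray
          F black
        L black
        J→I: I black — skip
      J black
    E black
    K gray
      K→L: L black — skip
      K→J: J black — skip
      K→E: E black — skip
      D gray
        D→G: G black — skip
        D→F: F black — skip
        D→H: H is gray → back edge
Back edge closes the cycle H → C → K → D → H; its vertices are {C, D, H, K}.

C, D, H, K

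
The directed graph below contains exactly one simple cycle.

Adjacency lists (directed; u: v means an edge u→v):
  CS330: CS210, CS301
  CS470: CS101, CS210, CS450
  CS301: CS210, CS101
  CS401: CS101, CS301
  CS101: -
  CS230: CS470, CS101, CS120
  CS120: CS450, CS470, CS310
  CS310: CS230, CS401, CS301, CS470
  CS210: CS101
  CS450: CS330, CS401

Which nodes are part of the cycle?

CS120, CS230, CS310

DFS with gray/black marking from CS120:
CS120 gray
  CS450 gray
    CS330 gray
      CS210 gray
        CS101 gray
        CS101 black
      CS210 black
      CS301 gray
        CS301→CS210: CS210 black — skip
        CS301→CS101: CS101 black — skip
      CS301 black
    CS330 black
    CS401 gray
      CS401→CS101: CS101 black — skip
      CS401→CS301: CS301 black — skip
    CS401 black
  CS450 black
  CS470 gray
    CS470→CS101: CS101 black — skip
    CS470→CS210: CS210 black — skip
    CS470→CS450: CS450 black — skip
  CS470 black
  CS310 gray
    CS230 gray
      CS230→CS470: CS470 black — skip
      CS230→CS101: CS101 black — skip
      CS230→CS120: CS120 is gray → back edge
Back edge closes the cycle CS120 → CS310 → CS230 → CS120; its vertices are {CS120, CS230, CS310}.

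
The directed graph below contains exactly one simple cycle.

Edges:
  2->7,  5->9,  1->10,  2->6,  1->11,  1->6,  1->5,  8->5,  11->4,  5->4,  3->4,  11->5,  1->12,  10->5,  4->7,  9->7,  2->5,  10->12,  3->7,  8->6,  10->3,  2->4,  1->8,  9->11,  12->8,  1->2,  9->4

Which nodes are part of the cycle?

DFS with gray/black marking from 11:
11 gray
  5 gray
    4 gray
      7 gray
      7 black
    4 black
    9 gray
      9→7: 7 black — skip
      9→4: 4 black — skip
      9→11: 11 is gray → back edge
Back edge closes the cycle 11 → 5 → 9 → 11; its vertices are {5, 9, 11}.

5, 9, 11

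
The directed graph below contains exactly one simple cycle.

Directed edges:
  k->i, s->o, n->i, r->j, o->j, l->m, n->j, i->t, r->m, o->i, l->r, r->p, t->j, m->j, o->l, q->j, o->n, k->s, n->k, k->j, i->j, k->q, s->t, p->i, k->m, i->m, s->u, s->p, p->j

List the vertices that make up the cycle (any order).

k, n, o, s

DFS with gray/black marking from s:
s gray
  t gray
    j gray
    j black
  t black
  u gray
  u black
  p gray
    p→j: j black — skip
    i gray
      m gray
        m→j: j black — skip
      m black
      i→t: t black — skip
      i→j: j black — skip
    i black
  p black
  o gray
    o→j: j black — skip
    o→i: i black — skip
    n gray
      n→i: i black — skip
      n→j: j black — skip
      k gray
        k→j: j black — skip
        q gray
          q→j: j black — skip
        q black
        k→m: m black — skip
        k→s: s is gray → back edge
Back edge closes the cycle s → o → n → k → s; its vertices are {k, n, o, s}.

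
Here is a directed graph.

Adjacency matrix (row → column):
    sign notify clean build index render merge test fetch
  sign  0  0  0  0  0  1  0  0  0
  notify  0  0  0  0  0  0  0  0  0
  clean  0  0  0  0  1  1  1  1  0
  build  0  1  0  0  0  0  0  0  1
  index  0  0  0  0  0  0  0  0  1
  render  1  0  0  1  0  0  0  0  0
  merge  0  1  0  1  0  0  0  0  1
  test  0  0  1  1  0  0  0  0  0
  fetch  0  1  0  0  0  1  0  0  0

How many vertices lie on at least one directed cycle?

6

A vertex is on a directed cycle iff it belongs to a strongly connected component of size ≥ 2 (or has a self-loop).
The vertices on cycles are {sign, test, build, clean, fetch, render} — 6 in total.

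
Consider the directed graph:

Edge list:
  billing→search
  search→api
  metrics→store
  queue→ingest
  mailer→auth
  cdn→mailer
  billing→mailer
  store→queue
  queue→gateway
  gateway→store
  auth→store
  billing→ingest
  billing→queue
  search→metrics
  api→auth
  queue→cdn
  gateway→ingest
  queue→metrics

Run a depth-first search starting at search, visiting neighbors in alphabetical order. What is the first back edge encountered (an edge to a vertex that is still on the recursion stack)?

mailer->auth

DFS from search (visiting neighbors in alphabetical order); mark gray on enter, black on exit:
search gray
  api gray
    auth gray
      store gray
        queue gray
          cdn gray
            mailer gray
              mailer→auth: auth is gray → back edge
First back edge: mailer → auth.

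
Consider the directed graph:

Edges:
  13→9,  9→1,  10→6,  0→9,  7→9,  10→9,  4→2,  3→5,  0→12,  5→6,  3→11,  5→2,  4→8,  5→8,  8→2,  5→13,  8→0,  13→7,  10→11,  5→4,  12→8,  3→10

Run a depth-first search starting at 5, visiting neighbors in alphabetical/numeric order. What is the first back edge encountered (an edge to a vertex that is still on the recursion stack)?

DFS from 5 (visiting neighbors in alphabetical/numeric order); mark gray on enter, black on exit:
5 gray
  2 gray
  2 black
  4 gray
    4→2: 2 black — skip
    8 gray
      0 gray
        9 gray
          1 gray
          1 black
        9 black
        12 gray
          12→8: 8 is gray → back edge
First back edge: 12 → 8.

12->8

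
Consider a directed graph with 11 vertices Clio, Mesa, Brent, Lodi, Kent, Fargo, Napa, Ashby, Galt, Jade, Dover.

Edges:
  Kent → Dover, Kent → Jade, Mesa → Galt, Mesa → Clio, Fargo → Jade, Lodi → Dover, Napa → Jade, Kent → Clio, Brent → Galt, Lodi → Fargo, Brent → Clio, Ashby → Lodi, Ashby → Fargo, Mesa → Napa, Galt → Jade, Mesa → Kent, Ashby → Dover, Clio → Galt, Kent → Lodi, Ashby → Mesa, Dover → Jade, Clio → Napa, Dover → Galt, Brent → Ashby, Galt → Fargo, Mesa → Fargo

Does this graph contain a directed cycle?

DFS with white/gray/black marking, starting from Mesa:
Mesa gray
  Kent gray
    Jade gray
    Jade black
    Lodi gray
      Fargo gray
        Fargo→Jade: Jade black — skip
      Fargo black
      Dover gray
        Dover→Jade: Jade black — skip
        Galt gray
          Galt→Jade: Jade black — skip
          Galt→Fargo: Fargo black — skip
        Galt black
      Dover black
    Lodi black
    Kent→Dover: Dover black — skip
    Clio gray
      Napa gray
        Napa→Jade: Jade black — skip
      Napa black
      Clio→Galt: Galt black — skip
    Clio black
  Kent black
  Mesa→Napa: Napa black — skip
  Mesa→Fargo: Fargo black — skip
  Mesa→Clio: Clio black — skip
  Mesa→Galt: Galt black — skip
Mesa black
Brent gray
  Ashby gray
    Ashby→Lodi: Lodi black — skip
    Ashby→Fargo: Fargo black — skip
    Ashby→Mesa: Mesa black — skip
    Ashby→Dover: Dover black — skip
  Ashby black
  Brent→Clio: Clio black — skip
  Brent→Galt: Galt black — skip
Brent black
Every edge goes to a white or black vertex — no back edge, so the graph is acyclic.

No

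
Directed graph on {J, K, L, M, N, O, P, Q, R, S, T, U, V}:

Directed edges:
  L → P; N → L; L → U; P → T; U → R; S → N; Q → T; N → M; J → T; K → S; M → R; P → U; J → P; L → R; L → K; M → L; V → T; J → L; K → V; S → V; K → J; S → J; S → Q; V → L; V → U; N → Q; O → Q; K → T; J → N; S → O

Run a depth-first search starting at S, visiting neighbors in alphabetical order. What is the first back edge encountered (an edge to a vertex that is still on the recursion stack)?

K->J

DFS from S (visiting neighbors in alphabetical order); mark gray on enter, black on exit:
S gray
  J gray
    L gray
      K gray
        K→J: J is gray → back edge
First back edge: K → J.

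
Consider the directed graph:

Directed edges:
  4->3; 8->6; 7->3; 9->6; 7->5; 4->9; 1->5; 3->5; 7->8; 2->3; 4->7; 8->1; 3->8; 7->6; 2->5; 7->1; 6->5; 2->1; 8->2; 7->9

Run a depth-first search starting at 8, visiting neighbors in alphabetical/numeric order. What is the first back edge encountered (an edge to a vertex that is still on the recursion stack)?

3→8

DFS from 8 (visiting neighbors in alphabetical/numeric order); mark gray on enter, black on exit:
8 gray
  1 gray
    5 gray
    5 black
  1 black
  2 gray
    2→1: 1 black — skip
    3 gray
      3→5: 5 black — skip
      3→8: 8 is gray → back edge
First back edge: 3 → 8.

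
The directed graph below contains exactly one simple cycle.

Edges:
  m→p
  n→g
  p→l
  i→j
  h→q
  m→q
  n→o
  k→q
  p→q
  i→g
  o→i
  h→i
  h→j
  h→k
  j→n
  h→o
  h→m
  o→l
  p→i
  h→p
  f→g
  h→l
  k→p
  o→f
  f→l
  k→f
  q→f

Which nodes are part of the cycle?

i, j, n, o

DFS with gray/black marking from o:
o gray
  i gray
    g gray
    g black
    j gray
      n gray
        n→o: o is gray → back edge
Back edge closes the cycle o → i → j → n → o; its vertices are {i, j, n, o}.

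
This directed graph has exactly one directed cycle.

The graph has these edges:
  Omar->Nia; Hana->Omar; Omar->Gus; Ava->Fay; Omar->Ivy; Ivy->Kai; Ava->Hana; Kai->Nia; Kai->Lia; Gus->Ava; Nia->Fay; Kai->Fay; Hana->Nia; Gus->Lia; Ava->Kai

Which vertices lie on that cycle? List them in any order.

DFS with gray/black marking from Gus:
Gus gray
  Ava gray
    Kai gray
      Lia gray
      Lia black
      Nia gray
        Fay gray
        Fay black
      Nia black
      Kai→Fay: Fay black — skip
    Kai black
    Ava→Fay: Fay black — skip
    Hana gray
      Omar gray
        Ivy gray
          Ivy→Kai: Kai black — skip
        Ivy black
        Omar→Nia: Nia black — skip
        Omar→Gus: Gus is gray → back edge
Back edge closes the cycle Gus → Ava → Hana → Omar → Gus; its vertices are {Ava, Gus, Hana, Omar}.

Ava, Gus, Hana, Omar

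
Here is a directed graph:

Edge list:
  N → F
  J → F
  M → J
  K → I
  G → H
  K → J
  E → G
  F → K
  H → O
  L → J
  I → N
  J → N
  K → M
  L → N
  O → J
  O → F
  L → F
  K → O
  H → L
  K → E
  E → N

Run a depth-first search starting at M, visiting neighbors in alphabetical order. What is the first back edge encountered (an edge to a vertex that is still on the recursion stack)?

L->F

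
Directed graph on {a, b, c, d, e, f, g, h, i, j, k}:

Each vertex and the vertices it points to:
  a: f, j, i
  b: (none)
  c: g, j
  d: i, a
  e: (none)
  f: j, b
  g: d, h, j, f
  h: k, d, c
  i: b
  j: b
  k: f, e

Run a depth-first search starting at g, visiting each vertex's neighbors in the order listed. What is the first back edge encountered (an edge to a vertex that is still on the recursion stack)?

c→g

DFS from g (visiting each vertex's neighbors in the order listed); mark gray on enter, black on exit:
g gray
  d gray
    i gray
      b gray
      b black
    i black
    a gray
      f gray
        j gray
          j→b: b black — skip
        j black
        f→b: b black — skip
      f black
      a→j: j black — skip
      a→i: i black — skip
    a black
  d black
  h gray
    k gray
      k→f: f black — skip
      e gray
      e black
    k black
    h→d: d black — skip
    c gray
      c→g: g is gray → back edge
First back edge: c → g.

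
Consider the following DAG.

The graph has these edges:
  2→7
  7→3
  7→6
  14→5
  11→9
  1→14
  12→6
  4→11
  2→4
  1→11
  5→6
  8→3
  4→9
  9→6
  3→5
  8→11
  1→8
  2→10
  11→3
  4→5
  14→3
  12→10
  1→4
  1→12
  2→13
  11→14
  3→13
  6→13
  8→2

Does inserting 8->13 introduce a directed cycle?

No

Adding 8→13 creates a cycle iff 13 can already reach 8.
Explore from 13: no path reaches 8. The graph stays acyclic.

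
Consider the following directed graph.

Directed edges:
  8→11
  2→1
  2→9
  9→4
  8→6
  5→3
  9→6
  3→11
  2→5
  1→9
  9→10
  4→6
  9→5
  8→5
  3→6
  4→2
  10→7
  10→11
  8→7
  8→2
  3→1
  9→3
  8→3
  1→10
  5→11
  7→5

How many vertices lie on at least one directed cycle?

A vertex is on a directed cycle iff it belongs to a strongly connected component of size ≥ 2 (or has a self-loop).
The vertices on cycles are {1, 2, 3, 4, 5, 7, 9, 10} — 8 in total.

8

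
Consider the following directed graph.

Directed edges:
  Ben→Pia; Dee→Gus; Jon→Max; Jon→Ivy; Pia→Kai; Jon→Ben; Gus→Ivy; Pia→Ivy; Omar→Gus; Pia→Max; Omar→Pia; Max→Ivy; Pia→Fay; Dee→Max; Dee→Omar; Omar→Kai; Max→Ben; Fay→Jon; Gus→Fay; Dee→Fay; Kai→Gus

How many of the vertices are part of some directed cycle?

A vertex is on a directed cycle iff it belongs to a strongly connected component of size ≥ 2 (or has a self-loop).
The vertices on cycles are {Ben, Fay, Gus, Jon, Kai, Max, Pia} — 7 in total.

7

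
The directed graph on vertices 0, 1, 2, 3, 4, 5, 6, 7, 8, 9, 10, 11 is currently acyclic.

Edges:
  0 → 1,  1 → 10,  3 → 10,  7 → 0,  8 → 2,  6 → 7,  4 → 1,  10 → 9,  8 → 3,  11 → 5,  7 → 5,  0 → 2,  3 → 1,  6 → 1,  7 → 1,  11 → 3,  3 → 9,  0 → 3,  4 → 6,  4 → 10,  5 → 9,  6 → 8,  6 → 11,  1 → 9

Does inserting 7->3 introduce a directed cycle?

Adding 7→3 creates a cycle iff 3 can already reach 7.
Explore from 3: no path reaches 7. The graph stays acyclic.

No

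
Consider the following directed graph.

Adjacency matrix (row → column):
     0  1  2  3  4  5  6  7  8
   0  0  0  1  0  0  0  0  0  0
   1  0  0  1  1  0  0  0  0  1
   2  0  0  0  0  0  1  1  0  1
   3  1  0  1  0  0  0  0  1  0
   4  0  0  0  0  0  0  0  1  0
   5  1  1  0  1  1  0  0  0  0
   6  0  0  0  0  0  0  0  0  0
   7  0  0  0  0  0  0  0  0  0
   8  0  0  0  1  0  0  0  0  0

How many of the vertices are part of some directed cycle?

6

A vertex is on a directed cycle iff it belongs to a strongly connected component of size ≥ 2 (or has a self-loop).
The vertices on cycles are {0, 1, 2, 3, 5, 8} — 6 in total.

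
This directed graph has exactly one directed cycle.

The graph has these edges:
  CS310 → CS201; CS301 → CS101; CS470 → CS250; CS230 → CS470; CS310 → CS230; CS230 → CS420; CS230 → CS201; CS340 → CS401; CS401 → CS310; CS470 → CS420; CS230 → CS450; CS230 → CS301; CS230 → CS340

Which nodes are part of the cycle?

DFS with gray/black marking from CS310:
CS310 gray
  CS230 gray
    CS420 gray
    CS420 black
    CS340 gray
      CS401 gray
        CS401→CS310: CS310 is gray → back edge
Back edge closes the cycle CS310 → CS230 → CS340 → CS401 → CS310; its vertices are {CS230, CS310, CS340, CS401}.

CS230, CS310, CS340, CS401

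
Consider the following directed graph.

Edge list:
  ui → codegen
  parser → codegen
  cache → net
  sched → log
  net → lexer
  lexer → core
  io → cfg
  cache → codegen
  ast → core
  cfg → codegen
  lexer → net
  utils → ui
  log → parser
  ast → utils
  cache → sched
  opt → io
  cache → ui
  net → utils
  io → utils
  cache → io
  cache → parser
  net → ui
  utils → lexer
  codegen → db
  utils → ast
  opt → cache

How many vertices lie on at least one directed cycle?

4

A vertex is on a directed cycle iff it belongs to a strongly connected component of size ≥ 2 (or has a self-loop).
The vertices on cycles are {ast, net, lexer, utils} — 4 in total.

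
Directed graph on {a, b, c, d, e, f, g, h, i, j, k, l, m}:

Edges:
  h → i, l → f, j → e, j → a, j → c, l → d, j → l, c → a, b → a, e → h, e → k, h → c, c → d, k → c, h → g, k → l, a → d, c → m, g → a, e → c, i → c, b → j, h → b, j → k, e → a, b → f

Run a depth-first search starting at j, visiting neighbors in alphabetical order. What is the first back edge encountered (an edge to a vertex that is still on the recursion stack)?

b->j

DFS from j (visiting neighbors in alphabetical order); mark gray on enter, black on exit:
j gray
  a gray
    d gray
    d black
  a black
  c gray
    c→a: a black — skip
    c→d: d black — skip
    m gray
    m black
  c black
  e gray
    e→a: a black — skip
    e→c: c black — skip
    h gray
      b gray
        b→a: a black — skip
        f gray
        f black
        b→j: j is gray → back edge
First back edge: b → j.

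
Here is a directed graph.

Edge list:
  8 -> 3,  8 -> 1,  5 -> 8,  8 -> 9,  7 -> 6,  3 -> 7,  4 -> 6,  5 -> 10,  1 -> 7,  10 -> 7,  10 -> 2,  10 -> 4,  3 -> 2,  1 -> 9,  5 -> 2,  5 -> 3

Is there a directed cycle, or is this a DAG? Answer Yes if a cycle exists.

No

DFS with white/gray/black marking, starting from 1:
1 gray
  7 gray
    6 gray
    6 black
  7 black
  9 gray
  9 black
1 black
2 gray
2 black
3 gray
  3→7: 7 black — skip
  3→2: 2 black — skip
3 black
4 gray
  4→6: 6 black — skip
4 black
5 gray
  5→3: 3 black — skip
  10 gray
    10→7: 7 black — skip
    10→2: 2 black — skip
    10→4: 4 black — skip
  10 black
  8 gray
    8→3: 3 black — skip
    8→1: 1 black — skip
    8→9: 9 black — skip
  8 black
  5→2: 2 black — skip
5 black
Every edge goes to a white or black vertex — no back edge, so the graph is acyclic.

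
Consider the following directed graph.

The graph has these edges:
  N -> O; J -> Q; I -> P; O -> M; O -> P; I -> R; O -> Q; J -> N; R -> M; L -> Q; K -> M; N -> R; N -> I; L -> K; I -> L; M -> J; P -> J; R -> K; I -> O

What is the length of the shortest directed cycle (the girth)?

4

For each vertex v, BFS finds the shortest path from v back to v.
The shortest such closed walk is N → R → M → J → N, length 4.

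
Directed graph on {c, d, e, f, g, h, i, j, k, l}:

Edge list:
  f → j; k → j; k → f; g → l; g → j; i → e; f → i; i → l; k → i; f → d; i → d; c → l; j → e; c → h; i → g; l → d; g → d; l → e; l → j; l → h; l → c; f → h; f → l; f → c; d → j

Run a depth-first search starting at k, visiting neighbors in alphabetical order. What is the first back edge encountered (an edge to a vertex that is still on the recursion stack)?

DFS from k (visiting neighbors in alphabetical order); mark gray on enter, black on exit:
k gray
  f gray
    c gray
      h gray
      h black
      l gray
        l→c: c is gray → back edge
First back edge: l → c.

l->c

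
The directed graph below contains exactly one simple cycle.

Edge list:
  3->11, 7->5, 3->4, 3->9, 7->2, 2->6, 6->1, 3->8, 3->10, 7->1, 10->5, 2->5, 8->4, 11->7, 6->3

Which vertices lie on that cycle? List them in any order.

DFS with gray/black marking from 6:
6 gray
  1 gray
  1 black
  3 gray
    9 gray
    9 black
    11 gray
      7 gray
        7→1: 1 black — skip
        5 gray
        5 black
        2 gray
          2→5: 5 black — skip
          2→6: 6 is gray → back edge
Back edge closes the cycle 6 → 3 → 11 → 7 → 2 → 6; its vertices are {2, 3, 6, 7, 11}.

2, 3, 6, 7, 11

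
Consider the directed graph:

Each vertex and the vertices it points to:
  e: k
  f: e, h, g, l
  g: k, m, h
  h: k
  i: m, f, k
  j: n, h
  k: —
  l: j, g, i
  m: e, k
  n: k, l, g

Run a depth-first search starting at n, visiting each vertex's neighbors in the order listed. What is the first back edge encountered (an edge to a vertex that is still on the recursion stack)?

j→n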